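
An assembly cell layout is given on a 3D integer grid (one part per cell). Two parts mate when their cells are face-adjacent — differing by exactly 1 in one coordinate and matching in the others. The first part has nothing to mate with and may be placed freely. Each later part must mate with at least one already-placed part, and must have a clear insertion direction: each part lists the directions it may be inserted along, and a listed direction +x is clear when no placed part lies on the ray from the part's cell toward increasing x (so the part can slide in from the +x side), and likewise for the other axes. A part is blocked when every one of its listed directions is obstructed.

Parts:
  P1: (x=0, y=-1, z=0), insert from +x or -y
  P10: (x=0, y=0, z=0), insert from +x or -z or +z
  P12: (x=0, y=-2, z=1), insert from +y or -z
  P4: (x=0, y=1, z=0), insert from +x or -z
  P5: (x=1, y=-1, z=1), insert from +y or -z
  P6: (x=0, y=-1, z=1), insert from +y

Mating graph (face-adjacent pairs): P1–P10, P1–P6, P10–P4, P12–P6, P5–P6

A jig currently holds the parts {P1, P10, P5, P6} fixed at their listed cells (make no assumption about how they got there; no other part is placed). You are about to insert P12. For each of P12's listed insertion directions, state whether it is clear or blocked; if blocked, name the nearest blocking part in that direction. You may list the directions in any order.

+y: blocked by P6; -z: clear

+y: nearest on ray is P6@(0, -1, 1) ⇒ blocked
-z: ray from P12(0, -2, 1) has no placed part ⇒ clear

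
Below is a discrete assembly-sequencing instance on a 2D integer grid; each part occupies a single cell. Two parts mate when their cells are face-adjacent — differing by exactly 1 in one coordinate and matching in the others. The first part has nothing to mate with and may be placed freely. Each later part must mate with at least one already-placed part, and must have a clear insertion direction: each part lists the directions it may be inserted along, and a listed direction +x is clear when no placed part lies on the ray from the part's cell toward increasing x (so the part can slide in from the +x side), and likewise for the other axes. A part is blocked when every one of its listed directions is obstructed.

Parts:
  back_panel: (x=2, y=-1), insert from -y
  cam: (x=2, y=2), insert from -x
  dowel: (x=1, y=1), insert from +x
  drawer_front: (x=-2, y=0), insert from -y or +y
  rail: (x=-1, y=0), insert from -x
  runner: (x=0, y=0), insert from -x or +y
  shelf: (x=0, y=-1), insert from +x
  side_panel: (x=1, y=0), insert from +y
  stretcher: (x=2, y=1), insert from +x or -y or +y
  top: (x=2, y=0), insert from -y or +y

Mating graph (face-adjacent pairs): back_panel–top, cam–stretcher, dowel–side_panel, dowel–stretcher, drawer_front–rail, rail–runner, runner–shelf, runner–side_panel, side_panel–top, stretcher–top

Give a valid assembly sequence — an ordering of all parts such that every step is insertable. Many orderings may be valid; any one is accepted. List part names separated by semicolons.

1. top@(2, 0) [-y clear] — {top}
2. side_panel@(1, 0) [+y clear] — {side_panel, top}
3. runner@(0, 0) [-x clear] — {runner, side_panel, top}
4. shelf@(0, -1) [+x clear] — {runner, shelf, side_panel, top}
5. rail@(-1, 0) [-x clear] — {rail, runner, shelf, side_panel, top}
6. drawer_front@(-2, 0) [-y clear] — {drawer_front, rail, runner, shelf, side_panel, top}
7. dowel@(1, 1) [+x clear] — {dowel, drawer_front, rail, runner, shelf, side_panel, top}
8. stretcher@(2, 1) [+x clear] — {dowel, drawer_front, rail, runner, shelf, side_panel, stretcher, top}
9. cam@(2, 2) [-x clear] — {cam, dowel, drawer_front, rail, runner, shelf, side_panel, stretcher, top}
10. back_panel@(2, -1) [-y clear] — {back_panel, cam, dowel, drawer_front, rail, runner, shelf, side_panel, stretcher, top}

top; side_panel; runner; shelf; rail; drawer_front; dowel; stretcher; cam; back_panel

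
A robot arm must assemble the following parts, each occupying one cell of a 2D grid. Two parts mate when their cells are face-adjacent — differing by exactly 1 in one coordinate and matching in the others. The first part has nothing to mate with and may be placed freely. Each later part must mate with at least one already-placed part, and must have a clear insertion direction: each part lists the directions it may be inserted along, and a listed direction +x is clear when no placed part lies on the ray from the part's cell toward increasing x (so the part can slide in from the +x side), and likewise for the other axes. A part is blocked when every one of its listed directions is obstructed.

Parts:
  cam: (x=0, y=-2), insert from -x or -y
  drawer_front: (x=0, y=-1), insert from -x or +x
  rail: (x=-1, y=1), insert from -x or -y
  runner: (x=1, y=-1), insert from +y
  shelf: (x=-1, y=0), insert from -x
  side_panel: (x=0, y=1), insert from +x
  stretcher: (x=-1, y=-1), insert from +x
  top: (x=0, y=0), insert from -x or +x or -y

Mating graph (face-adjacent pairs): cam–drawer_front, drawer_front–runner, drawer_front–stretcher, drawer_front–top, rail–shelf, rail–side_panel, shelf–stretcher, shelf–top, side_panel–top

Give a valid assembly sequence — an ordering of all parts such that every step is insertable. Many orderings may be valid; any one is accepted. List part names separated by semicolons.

stretcher; shelf; rail; side_panel; drawer_front; cam; runner; top

1. stretcher@(-1, -1) [+x clear] — {stretcher}
2. shelf@(-1, 0) [-x clear] — {shelf, stretcher}
3. rail@(-1, 1) [-x clear] — {rail, shelf, stretcher}
4. side_panel@(0, 1) [+x clear] — {rail, shelf, side_panel, stretcher}
5. drawer_front@(0, -1) [+x clear] — {drawer_front, rail, shelf, side_panel, stretcher}
6. cam@(0, -2) [-x clear] — {cam, drawer_front, rail, shelf, side_panel, stretcher}
7. runner@(1, -1) [+y clear] — {cam, drawer_front, rail, runner, shelf, side_panel, stretcher}
8. top@(0, 0) [+x clear] — {cam, drawer_front, rail, runner, shelf, side_panel, stretcher, top}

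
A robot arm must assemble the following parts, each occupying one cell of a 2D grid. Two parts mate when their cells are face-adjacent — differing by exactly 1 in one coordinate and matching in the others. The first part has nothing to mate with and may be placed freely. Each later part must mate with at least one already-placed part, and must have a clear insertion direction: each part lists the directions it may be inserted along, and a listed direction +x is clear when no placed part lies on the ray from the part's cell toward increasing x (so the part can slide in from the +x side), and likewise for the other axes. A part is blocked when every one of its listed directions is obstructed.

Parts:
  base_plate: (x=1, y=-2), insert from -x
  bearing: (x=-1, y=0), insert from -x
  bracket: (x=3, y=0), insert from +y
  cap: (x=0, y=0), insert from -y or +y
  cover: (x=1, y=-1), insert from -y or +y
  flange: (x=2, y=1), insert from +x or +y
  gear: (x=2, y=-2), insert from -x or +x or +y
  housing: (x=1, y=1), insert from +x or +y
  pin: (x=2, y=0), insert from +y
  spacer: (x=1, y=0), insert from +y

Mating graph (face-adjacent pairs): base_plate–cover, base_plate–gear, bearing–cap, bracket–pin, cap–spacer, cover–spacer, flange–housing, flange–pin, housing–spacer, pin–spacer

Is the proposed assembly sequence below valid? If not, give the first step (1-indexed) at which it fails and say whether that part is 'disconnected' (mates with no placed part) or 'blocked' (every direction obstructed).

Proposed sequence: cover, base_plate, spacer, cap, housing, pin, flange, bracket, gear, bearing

Valid

1. cover@(1, -1) [-y clear] — {cover}
2. base_plate@(1, -2) [-x clear] — {base_plate, cover}
3. spacer@(1, 0) [+y clear] — {base_plate, cover, spacer}
4. cap@(0, 0) [-y clear] — {base_plate, cap, cover, spacer}
5. housing@(1, 1) [+x clear] — {base_plate, cap, cover, housing, spacer}
6. pin@(2, 0) [+y clear] — {base_plate, cap, cover, housing, pin, spacer}
7. flange@(2, 1) [+x clear] — {base_plate, cap, cover, flange, housing, pin, spacer}
8. bracket@(3, 0) [+y clear] — {base_plate, bracket, cap, cover, flange, housing, pin, spacer}
9. gear@(2, -2) [+x clear] — {base_plate, bracket, cap, cover, flange, gear, housing, pin, spacer}
10. bearing@(-1, 0) [-x clear] — {base_plate, bearing, bracket, cap, cover, flange, gear, housing, pin, spacer}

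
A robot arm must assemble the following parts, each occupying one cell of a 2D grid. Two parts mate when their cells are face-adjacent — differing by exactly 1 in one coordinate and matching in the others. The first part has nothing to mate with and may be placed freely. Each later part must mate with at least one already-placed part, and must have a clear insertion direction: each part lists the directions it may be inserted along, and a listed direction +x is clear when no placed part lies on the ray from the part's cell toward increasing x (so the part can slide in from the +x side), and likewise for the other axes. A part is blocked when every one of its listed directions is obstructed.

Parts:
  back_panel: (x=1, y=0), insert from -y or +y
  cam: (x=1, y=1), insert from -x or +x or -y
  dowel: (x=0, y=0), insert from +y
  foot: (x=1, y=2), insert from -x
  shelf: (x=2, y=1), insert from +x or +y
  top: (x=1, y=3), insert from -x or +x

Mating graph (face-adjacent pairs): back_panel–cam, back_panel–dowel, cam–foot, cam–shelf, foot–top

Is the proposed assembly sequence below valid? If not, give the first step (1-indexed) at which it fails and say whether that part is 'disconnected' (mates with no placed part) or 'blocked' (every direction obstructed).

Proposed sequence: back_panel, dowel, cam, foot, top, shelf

Valid

1. back_panel@(1, 0) [-y clear] — {back_panel}
2. dowel@(0, 0) [+y clear] — {back_panel, dowel}
3. cam@(1, 1) [-x clear] — {back_panel, cam, dowel}
4. foot@(1, 2) [-x clear] — {back_panel, cam, dowel, foot}
5. top@(1, 3) [-x clear] — {back_panel, cam, dowel, foot, top}
6. shelf@(2, 1) [+x clear] — {back_panel, cam, dowel, foot, shelf, top}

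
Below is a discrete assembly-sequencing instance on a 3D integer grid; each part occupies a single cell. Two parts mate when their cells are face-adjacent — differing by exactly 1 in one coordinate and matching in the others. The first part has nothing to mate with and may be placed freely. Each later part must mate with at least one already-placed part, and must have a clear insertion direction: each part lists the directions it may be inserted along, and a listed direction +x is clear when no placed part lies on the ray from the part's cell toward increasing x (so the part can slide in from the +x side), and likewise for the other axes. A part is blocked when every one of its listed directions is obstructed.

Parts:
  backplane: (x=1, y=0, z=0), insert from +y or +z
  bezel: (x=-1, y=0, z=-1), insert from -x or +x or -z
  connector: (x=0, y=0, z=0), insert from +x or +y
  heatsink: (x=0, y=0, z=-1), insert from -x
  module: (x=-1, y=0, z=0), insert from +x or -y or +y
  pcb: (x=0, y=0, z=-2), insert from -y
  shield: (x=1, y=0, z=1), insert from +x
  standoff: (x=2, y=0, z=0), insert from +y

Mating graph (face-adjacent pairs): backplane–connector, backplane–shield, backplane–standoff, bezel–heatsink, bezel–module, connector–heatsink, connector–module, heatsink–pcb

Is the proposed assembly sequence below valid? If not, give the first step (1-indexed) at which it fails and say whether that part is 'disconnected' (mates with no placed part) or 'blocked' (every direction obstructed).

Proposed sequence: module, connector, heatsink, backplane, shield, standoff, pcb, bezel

Valid

1. module@(-1, 0, 0) [+x clear] — {module}
2. connector@(0, 0, 0) [+x clear] — {connector, module}
3. heatsink@(0, 0, -1) [-x clear] — {connector, heatsink, module}
4. backplane@(1, 0, 0) [+y clear] — {backplane, connector, heatsink, module}
5. shield@(1, 0, 1) [+x clear] — {backplane, connector, heatsink, module, shield}
6. standoff@(2, 0, 0) [+y clear] — {backplane, connector, heatsink, module, shield, standoff}
7. pcb@(0, 0, -2) [-y clear] — {backplane, connector, heatsink, module, pcb, shield, standoff}
8. bezel@(-1, 0, -1) [-x clear] — {backplane, bezel, connector, heatsink, module, pcb, shield, standoff}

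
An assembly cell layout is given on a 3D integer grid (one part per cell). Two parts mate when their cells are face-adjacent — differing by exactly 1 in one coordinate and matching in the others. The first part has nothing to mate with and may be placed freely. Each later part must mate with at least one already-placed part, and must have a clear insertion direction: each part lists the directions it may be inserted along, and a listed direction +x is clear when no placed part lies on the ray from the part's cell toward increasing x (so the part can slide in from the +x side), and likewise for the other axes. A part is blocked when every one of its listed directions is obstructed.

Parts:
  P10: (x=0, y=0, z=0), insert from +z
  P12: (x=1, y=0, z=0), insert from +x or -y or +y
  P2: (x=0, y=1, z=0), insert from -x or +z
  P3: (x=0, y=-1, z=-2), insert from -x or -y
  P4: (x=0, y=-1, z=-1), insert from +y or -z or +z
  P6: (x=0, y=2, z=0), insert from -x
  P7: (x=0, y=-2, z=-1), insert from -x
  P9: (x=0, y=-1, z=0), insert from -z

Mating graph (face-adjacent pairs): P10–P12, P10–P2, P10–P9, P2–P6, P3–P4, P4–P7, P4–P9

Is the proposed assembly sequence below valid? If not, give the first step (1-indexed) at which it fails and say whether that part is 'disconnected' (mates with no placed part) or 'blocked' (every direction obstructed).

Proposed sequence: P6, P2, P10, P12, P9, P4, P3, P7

1. P6@(0, 2, 0) [-x clear] — {P6}
2. P2@(0, 1, 0) [-x clear] — {P2, P6}
3. P10@(0, 0, 0) [+z clear] — {P10, P2, P6}
4. P12@(1, 0, 0) [+x clear] — {P10, P12, P2, P6}
5. P9@(0, -1, 0) [-z clear] — {P10, P12, P2, P6, P9}
6. P4@(0, -1, -1) [+y clear] — {P10, P12, P2, P4, P6, P9}
7. P3@(0, -1, -2) [-x clear] — {P10, P12, P2, P3, P4, P6, P9}
8. P7@(0, -2, -1) [-x clear] — {P10, P12, P2, P3, P4, P6, P7, P9}

Valid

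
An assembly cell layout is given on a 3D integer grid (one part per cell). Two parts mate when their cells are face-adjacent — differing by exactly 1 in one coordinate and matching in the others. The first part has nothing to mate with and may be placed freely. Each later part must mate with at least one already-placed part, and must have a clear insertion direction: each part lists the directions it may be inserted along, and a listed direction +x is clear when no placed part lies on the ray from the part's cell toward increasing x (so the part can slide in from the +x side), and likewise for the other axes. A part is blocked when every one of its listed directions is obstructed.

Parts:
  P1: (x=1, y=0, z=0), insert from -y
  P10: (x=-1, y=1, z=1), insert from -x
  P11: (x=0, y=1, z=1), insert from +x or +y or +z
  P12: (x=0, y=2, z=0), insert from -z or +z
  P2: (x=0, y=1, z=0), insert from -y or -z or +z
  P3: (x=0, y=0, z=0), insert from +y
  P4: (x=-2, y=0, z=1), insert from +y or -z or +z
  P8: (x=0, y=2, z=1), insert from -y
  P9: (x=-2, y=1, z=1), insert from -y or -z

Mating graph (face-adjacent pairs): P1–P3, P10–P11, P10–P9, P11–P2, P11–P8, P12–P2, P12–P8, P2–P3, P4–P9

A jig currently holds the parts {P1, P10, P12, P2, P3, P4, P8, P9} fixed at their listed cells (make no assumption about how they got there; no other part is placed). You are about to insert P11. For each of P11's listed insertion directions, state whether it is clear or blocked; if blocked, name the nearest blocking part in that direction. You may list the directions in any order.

+x: clear; +y: blocked by P8; +z: clear

+x: ray from P11(0, 1, 1) has no placed part ⇒ clear
+y: nearest on ray is P8@(0, 2, 1) ⇒ blocked
+z: ray from P11(0, 1, 1) has no placed part ⇒ clear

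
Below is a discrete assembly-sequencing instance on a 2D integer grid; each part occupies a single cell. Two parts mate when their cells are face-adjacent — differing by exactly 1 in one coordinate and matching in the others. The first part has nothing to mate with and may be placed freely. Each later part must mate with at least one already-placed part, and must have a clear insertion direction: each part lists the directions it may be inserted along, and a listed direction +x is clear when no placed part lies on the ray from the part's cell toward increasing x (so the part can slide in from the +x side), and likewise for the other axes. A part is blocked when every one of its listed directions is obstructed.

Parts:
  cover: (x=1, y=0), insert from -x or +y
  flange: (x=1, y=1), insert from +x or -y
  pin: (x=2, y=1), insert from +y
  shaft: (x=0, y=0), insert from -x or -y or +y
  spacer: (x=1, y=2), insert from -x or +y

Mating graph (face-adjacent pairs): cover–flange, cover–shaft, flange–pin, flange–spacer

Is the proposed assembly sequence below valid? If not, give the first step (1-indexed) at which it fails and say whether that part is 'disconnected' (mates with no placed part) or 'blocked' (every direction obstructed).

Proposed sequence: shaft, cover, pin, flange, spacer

Invalid at step 3 (disconnected)

1. shaft@(0, 0) [-x clear] — {shaft}
2. cover@(1, 0) [+y clear] — {cover, shaft}
3. pin@(2, 1) — no placed neighbour ⇒ disconnected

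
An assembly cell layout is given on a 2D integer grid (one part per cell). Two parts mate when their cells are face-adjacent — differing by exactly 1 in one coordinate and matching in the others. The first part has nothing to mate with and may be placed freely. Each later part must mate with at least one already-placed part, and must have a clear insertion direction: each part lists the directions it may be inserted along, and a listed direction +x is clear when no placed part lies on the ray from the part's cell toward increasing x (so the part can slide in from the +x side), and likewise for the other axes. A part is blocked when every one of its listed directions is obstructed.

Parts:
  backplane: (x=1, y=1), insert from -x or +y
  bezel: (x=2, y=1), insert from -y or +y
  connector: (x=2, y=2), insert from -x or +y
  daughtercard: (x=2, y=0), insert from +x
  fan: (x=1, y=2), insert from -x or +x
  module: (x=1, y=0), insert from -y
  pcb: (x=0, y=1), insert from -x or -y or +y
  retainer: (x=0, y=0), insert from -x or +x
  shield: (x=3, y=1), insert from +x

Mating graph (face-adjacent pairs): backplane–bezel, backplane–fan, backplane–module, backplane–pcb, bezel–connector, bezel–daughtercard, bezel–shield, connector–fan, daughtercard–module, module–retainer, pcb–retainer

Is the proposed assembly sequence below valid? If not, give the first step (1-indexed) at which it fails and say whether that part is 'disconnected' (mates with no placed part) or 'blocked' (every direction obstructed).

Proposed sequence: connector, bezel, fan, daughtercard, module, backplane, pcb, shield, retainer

Valid

1. connector@(2, 2) [-x clear] — {connector}
2. bezel@(2, 1) [-y clear] — {bezel, connector}
3. fan@(1, 2) [-x clear] — {bezel, connector, fan}
4. daughtercard@(2, 0) [+x clear] — {bezel, connector, daughtercard, fan}
5. module@(1, 0) [-y clear] — {bezel, connector, daughtercard, fan, module}
6. backplane@(1, 1) [-x clear] — {backplane, bezel, connector, daughtercard, fan, module}
7. pcb@(0, 1) [-x clear] — {backplane, bezel, connector, daughtercard, fan, module, pcb}
8. shield@(3, 1) [+x clear] — {backplane, bezel, connector, daughtercard, fan, module, pcb, shield}
9. retainer@(0, 0) [-x clear] — {backplane, bezel, connector, daughtercard, fan, module, pcb, retainer, shield}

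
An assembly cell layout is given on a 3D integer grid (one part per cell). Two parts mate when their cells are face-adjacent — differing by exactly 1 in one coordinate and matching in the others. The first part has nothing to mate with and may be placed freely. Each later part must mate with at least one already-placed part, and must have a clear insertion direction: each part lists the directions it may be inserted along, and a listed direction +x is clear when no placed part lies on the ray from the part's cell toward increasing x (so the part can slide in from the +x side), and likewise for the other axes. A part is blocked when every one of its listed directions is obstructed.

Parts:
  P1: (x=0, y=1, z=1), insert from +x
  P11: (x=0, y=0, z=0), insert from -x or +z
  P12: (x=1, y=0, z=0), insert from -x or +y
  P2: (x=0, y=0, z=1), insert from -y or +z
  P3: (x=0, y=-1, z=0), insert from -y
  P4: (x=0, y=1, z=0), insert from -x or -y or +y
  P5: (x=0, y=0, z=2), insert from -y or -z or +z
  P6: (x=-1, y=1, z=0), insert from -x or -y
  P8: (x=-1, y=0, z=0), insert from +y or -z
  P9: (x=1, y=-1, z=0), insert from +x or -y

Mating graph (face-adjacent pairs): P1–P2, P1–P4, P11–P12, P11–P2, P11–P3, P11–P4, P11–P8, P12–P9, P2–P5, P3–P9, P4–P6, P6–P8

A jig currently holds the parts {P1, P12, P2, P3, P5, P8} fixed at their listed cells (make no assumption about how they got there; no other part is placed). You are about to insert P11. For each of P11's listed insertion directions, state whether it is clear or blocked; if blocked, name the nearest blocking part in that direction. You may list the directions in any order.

+z: blocked by P2; -x: blocked by P8

-x: nearest on ray is P8@(-1, 0, 0) ⇒ blocked
+z: nearest on ray is P2@(0, 0, 1) ⇒ blocked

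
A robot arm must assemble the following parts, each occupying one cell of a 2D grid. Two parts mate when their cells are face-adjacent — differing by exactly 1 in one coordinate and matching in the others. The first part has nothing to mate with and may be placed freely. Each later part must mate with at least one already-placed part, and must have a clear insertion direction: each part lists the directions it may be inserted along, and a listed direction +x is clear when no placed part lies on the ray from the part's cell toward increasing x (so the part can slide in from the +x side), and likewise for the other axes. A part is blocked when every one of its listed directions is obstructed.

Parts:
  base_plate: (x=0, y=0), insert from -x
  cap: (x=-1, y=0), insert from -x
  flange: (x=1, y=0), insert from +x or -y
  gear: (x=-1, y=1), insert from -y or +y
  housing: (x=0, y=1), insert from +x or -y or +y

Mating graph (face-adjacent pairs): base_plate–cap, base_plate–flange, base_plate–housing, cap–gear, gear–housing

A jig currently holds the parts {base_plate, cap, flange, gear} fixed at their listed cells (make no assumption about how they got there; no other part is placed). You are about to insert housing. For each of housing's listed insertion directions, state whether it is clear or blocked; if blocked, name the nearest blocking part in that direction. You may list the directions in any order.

+x: ray from housing(0, 1) has no placed part ⇒ clear
-y: nearest on ray is base_plate@(0, 0) ⇒ blocked
+y: ray from housing(0, 1) has no placed part ⇒ clear

+x: clear; +y: clear; -y: blocked by base_plate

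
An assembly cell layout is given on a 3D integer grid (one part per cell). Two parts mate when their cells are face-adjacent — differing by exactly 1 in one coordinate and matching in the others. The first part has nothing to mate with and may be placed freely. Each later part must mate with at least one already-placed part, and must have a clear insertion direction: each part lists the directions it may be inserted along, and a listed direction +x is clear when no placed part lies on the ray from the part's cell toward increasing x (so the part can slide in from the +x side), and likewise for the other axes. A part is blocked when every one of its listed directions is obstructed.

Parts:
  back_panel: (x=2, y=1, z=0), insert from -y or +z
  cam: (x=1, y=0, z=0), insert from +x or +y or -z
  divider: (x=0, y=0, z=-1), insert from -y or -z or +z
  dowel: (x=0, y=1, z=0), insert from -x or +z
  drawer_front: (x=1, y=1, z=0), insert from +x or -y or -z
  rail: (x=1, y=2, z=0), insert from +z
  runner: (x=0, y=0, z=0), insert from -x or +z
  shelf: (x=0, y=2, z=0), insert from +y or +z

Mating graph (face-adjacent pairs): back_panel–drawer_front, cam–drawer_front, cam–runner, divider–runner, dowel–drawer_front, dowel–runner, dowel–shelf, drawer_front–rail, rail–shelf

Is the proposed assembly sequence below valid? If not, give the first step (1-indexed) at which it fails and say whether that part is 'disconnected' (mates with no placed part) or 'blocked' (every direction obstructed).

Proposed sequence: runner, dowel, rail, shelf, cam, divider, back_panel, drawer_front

1. runner@(0, 0, 0) [-x clear] — {runner}
2. dowel@(0, 1, 0) [-x clear] — {dowel, runner}
3. rail@(1, 2, 0) — no placed neighbour ⇒ disconnected

Invalid at step 3 (disconnected)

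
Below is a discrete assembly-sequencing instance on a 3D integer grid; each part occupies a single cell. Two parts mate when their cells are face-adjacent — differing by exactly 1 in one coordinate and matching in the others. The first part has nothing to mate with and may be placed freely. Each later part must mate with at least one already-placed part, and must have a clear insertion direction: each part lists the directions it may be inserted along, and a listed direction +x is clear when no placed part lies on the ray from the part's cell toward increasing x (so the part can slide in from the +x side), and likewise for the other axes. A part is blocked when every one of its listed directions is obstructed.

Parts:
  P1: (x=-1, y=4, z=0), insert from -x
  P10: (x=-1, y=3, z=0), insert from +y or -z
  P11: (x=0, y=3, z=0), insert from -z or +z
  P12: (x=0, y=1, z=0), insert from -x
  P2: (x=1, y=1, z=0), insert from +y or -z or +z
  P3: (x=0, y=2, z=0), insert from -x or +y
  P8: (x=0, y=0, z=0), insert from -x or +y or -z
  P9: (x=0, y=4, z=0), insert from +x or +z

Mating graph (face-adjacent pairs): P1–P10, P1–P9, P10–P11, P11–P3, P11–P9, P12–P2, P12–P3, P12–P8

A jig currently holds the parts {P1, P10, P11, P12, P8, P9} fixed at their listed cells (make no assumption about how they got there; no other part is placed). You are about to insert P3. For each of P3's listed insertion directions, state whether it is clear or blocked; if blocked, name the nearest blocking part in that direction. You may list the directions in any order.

+y: blocked by P11; -x: clear

-x: ray from P3(0, 2, 0) has no placed part ⇒ clear
+y: nearest on ray is P11@(0, 3, 0) ⇒ blocked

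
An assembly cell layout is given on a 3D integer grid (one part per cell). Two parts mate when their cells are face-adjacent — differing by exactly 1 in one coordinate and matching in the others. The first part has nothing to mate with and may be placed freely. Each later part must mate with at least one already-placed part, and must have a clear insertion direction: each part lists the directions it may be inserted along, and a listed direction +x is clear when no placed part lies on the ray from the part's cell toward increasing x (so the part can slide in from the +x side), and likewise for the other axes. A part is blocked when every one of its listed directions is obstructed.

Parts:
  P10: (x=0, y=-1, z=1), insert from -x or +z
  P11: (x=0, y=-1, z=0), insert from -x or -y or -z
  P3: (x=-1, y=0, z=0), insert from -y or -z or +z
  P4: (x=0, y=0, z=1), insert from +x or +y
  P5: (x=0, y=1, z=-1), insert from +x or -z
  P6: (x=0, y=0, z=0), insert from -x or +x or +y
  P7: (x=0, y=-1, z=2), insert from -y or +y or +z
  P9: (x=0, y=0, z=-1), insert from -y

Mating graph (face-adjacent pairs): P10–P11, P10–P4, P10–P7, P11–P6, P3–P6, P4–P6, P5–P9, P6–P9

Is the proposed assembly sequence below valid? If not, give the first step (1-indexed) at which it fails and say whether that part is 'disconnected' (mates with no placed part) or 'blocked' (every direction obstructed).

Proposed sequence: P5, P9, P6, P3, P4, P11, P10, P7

1. P5@(0, 1, -1) [+x clear] — {P5}
2. P9@(0, 0, -1) [-y clear] — {P5, P9}
3. P6@(0, 0, 0) [-x clear] — {P5, P6, P9}
4. P3@(-1, 0, 0) [-y clear] — {P3, P5, P6, P9}
5. P4@(0, 0, 1) [+x clear] — {P3, P4, P5, P6, P9}
6. P11@(0, -1, 0) [-x clear] — {P11, P3, P4, P5, P6, P9}
7. P10@(0, -1, 1) [-x clear] — {P10, P11, P3, P4, P5, P6, P9}
8. P7@(0, -1, 2) [-y clear] — {P10, P11, P3, P4, P5, P6, P7, P9}

Valid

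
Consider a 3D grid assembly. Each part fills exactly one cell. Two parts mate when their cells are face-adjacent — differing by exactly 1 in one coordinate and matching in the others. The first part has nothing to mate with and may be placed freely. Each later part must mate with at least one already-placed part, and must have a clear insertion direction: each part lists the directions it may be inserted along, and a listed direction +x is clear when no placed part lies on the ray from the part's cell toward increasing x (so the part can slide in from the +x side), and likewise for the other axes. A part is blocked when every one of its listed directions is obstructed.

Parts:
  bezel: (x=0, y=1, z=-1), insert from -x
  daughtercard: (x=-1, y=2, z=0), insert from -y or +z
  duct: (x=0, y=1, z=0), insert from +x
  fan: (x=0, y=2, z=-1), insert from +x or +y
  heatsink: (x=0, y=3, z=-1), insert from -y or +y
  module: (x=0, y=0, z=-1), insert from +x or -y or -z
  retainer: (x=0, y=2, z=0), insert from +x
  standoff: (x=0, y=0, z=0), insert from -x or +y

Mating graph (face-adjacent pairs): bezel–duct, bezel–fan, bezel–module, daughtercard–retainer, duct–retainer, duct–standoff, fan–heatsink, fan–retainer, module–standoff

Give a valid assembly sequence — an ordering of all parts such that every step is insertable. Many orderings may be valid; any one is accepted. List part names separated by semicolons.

daughtercard; retainer; fan; heatsink; bezel; module; standoff; duct

1. daughtercard@(-1, 2, 0) [-y clear] — {daughtercard}
2. retainer@(0, 2, 0) [+x clear] — {daughtercard, retainer}
3. fan@(0, 2, -1) [+x clear] — {daughtercard, fan, retainer}
4. heatsink@(0, 3, -1) [+y clear] — {daughtercard, fan, heatsink, retainer}
5. bezel@(0, 1, -1) [-x clear] — {bezel, daughtercard, fan, heatsink, retainer}
6. module@(0, 0, -1) [+x clear] — {bezel, daughtercard, fan, heatsink, module, retainer}
7. standoff@(0, 0, 0) [-x clear] — {bezel, daughtercard, fan, heatsink, module, retainer, standoff}
8. duct@(0, 1, 0) [+x clear] — {bezel, daughtercard, duct, fan, heatsink, module, retainer, standoff}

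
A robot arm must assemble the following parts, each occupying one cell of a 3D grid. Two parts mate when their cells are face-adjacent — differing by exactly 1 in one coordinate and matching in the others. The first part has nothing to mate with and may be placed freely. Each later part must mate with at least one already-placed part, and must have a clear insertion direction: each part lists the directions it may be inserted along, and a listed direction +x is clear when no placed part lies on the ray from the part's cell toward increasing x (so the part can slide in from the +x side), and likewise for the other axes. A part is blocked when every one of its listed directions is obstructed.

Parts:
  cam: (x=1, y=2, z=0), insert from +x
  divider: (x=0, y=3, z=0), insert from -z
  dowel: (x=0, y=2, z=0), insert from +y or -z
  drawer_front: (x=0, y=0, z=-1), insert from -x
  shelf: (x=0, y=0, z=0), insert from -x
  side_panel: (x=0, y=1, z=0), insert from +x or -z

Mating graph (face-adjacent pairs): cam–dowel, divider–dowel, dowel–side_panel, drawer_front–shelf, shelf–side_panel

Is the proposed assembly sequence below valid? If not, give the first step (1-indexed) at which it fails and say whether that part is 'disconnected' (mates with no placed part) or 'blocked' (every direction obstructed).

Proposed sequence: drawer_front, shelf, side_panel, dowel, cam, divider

1. drawer_front@(0, 0, -1) [-x clear] — {drawer_front}
2. shelf@(0, 0, 0) [-x clear] — {drawer_front, shelf}
3. side_panel@(0, 1, 0) [+x clear] — {drawer_front, shelf, side_panel}
4. dowel@(0, 2, 0) [+y clear] — {dowel, drawer_front, shelf, side_panel}
5. cam@(1, 2, 0) [+x clear] — {cam, dowel, drawer_front, shelf, side_panel}
6. divider@(0, 3, 0) [-z clear] — {cam, divider, dowel, drawer_front, shelf, side_panel}

Valid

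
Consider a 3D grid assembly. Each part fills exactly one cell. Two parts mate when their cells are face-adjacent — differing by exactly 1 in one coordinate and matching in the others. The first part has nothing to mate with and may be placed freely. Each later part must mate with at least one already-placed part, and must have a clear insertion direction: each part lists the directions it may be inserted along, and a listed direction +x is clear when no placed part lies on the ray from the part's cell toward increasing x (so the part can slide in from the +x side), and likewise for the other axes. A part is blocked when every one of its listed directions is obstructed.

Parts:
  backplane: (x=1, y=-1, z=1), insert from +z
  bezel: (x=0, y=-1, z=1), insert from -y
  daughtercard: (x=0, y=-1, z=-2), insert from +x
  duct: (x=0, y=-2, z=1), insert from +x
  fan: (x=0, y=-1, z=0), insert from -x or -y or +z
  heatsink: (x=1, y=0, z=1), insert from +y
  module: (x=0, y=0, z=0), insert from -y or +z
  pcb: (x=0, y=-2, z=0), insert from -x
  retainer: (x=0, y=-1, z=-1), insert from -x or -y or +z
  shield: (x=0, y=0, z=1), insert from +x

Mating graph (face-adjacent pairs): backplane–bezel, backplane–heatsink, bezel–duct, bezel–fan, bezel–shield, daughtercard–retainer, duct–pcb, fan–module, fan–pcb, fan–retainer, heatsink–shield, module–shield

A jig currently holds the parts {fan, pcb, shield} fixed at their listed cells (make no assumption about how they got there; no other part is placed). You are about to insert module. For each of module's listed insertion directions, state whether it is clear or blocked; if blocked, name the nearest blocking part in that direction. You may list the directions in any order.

-y: nearest on ray is fan@(0, -1, 0) ⇒ blocked
+z: nearest on ray is shield@(0, 0, 1) ⇒ blocked

+z: blocked by shield; -y: blocked by fan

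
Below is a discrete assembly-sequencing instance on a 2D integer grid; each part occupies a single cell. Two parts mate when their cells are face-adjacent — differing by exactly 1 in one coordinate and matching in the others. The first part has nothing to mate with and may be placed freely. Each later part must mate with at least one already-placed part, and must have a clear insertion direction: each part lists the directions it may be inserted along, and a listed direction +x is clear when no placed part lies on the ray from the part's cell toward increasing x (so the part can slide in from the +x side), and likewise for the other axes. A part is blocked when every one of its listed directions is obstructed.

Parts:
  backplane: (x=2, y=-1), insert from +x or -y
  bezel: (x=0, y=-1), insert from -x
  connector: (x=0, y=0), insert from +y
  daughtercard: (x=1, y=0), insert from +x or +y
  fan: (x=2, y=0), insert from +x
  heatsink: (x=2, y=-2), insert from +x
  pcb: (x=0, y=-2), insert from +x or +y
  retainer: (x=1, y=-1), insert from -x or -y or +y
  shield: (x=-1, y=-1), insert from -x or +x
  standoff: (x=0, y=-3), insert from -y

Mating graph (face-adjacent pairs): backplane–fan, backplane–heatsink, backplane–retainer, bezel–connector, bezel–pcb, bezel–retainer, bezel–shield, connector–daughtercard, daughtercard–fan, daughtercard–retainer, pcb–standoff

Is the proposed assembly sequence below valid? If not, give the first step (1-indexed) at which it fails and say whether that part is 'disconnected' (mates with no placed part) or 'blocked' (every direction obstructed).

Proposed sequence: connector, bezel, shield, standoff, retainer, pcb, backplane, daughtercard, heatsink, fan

Invalid at step 4 (disconnected)

1. connector@(0, 0) [+y clear] — {connector}
2. bezel@(0, -1) [-x clear] — {bezel, connector}
3. shield@(-1, -1) [-x clear] — {bezel, connector, shield}
4. standoff@(0, -3) — no placed neighbour ⇒ disconnected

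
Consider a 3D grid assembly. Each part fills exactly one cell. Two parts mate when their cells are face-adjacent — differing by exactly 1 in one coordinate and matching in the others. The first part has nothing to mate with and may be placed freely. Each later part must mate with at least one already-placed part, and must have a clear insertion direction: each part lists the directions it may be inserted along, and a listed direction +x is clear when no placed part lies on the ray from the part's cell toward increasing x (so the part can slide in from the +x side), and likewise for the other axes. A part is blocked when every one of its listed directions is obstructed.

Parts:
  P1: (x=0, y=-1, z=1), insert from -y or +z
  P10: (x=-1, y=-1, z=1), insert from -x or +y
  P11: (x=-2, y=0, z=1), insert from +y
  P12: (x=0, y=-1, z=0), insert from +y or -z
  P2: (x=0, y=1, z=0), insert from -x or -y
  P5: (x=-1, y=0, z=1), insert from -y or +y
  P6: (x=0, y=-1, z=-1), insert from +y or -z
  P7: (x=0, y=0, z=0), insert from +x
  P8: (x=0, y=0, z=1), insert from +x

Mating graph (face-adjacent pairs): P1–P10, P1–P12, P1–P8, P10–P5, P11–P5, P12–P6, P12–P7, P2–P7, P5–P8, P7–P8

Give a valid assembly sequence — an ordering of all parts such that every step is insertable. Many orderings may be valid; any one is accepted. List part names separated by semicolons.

1. P12@(0, -1, 0) [+y clear] — {P12}
2. P6@(0, -1, -1) [+y clear] — {P12, P6}
3. P7@(0, 0, 0) [+x clear] — {P12, P6, P7}
4. P2@(0, 1, 0) [-x clear] — {P12, P2, P6, P7}
5. P8@(0, 0, 1) [+x clear] — {P12, P2, P6, P7, P8}
6. P5@(-1, 0, 1) [-y clear] — {P12, P2, P5, P6, P7, P8}
7. P10@(-1, -1, 1) [-x clear] — {P10, P12, P2, P5, P6, P7, P8}
8. P11@(-2, 0, 1) [+y clear] — {P10, P11, P12, P2, P5, P6, P7, P8}
9. P1@(0, -1, 1) [-y clear] — {P1, P10, P11, P12, P2, P5, P6, P7, P8}

P12; P6; P7; P2; P8; P5; P10; P11; P1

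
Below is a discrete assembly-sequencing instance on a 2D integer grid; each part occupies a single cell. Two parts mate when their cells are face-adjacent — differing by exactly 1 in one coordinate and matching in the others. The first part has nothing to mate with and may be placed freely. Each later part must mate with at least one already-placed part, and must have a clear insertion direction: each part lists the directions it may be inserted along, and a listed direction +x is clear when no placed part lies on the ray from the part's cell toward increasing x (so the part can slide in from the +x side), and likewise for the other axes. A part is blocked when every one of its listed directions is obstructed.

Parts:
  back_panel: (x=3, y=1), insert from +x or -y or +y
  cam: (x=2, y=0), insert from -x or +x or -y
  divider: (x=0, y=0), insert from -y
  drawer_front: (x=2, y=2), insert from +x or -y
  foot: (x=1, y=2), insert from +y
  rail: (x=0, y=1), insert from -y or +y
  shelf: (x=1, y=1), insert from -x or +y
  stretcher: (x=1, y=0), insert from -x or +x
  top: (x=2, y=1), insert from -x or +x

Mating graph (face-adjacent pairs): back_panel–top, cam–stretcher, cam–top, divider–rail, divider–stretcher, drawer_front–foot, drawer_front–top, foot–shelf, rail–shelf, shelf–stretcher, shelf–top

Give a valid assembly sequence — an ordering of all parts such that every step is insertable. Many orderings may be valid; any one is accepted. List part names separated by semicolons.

stretcher; cam; top; back_panel; drawer_front; foot; divider; shelf; rail

1. stretcher@(1, 0) [-x clear] — {stretcher}
2. cam@(2, 0) [+x clear] — {cam, stretcher}
3. top@(2, 1) [-x clear] — {cam, stretcher, top}
4. back_panel@(3, 1) [+x clear] — {back_panel, cam, stretcher, top}
5. drawer_front@(2, 2) [+x clear] — {back_panel, cam, drawer_front, stretcher, top}
6. foot@(1, 2) [+y clear] — {back_panel, cam, drawer_front, foot, stretcher, top}
7. divider@(0, 0) [-y clear] — {back_panel, cam, divider, drawer_front, foot, stretcher, top}
8. shelf@(1, 1) [-x clear] — {back_panel, cam, divider, drawer_front, foot, shelf, stretcher, top}
9. rail@(0, 1) [+y clear] — {back_panel, cam, divider, drawer_front, foot, rail, shelf, stretcher, top}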